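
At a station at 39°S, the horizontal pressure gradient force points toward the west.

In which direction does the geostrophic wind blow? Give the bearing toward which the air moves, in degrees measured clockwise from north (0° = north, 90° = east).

The pressure-gradient force points toward the west (bearing 270°).
Geostrophic balance: in the Southern Hemisphere the Coriolis force deflects motion to the left, so the geostrophic wind blows 90° to the left of the pressure-gradient force (low pressure on the right).
Rotating 270° by 90° counterclockwise gives 180° — the wind blows toward the south.

180°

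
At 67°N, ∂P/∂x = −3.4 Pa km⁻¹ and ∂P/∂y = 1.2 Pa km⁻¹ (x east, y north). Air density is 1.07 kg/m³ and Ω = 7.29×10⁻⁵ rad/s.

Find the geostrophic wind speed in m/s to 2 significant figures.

Coriolis parameter at 67°N:
f = 2Ω sin φ = 2 × 7.29×10⁻⁵ × sin 67° = 1.34×10⁻⁴ s⁻¹
Component geostrophic relations (x east, y north):
u_g = −(1/(fρ)) ∂P/∂y,  v_g = (1/(fρ)) ∂P/∂x
u_g = −(1.2×10⁻³)/(1.34×10⁻⁴ × 1.07) = −8.36 m/s;  v_g = (−3.4×10⁻³)/(1.34×10⁻⁴ × 1.07) = −23.7 m/s
|V_g| = √(u_g² + v_g²) = 25.1 m/s

25 m/s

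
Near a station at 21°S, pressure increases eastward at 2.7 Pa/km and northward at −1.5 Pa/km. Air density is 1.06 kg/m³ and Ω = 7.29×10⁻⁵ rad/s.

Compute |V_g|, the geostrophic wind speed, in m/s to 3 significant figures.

55.8 m/s

Coriolis parameter at 21°S:
f = 2Ω sin φ = 2 × 7.29×10⁻⁵ × sin 21° = 5.23×10⁻⁵ s⁻¹
In the Southern Hemisphere f is negative: f = −5.23×10⁻⁵ s⁻¹.
Component geostrophic relations (x east, y north):
u_g = −(1/(fρ)) ∂P/∂y,  v_g = (1/(fρ)) ∂P/∂x
u_g = −(−1.5×10⁻³)/(−5.23×10⁻⁵ × 1.06) = −27.1 m/s;  v_g = (2.7×10⁻³)/(−5.23×10⁻⁵ × 1.06) = −48.7 m/s
|V_g| = √(u_g² + v_g²) = 55.8 m/s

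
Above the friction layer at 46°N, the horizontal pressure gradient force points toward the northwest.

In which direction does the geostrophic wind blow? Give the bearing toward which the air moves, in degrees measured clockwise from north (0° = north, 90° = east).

The pressure-gradient force points toward the northwest (bearing 315°).
Geostrophic balance: in the Northern Hemisphere the Coriolis force deflects motion to the right, so the geostrophic wind blows 90° to the right of the pressure-gradient force (low pressure on the left).
Rotating 315° by 90° clockwise gives 045° — the wind blows toward the northeast.

045°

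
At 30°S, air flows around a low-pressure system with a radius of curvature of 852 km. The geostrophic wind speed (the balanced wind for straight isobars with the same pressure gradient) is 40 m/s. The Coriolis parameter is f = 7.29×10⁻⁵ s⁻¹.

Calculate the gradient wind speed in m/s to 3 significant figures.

Around a low, centrifugal force acts outward with Coriolis, so pressure-gradient force balances both:
(1/ρ)|∂P/∂n| = fV + V²/R  →  V² + fR·V − fR·V_g = 0
With fR = 7.29×10⁻⁵ × 852×10³ m = 62.1 m/s:
V = [−fR + √((fR)² + 4 fR V_g)]/2 = [−62.1 + √(62.1² + 4×62.1×40)]/2 = 27.7 m/s
Subgeostrophic (V < V_g = 40 m/s), as expected around a low.

27.7 m/s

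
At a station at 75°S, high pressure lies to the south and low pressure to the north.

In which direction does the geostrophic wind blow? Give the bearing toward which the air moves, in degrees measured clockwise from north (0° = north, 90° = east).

270°

The pressure-gradient force points toward the north (bearing 000°).
Geostrophic balance: in the Southern Hemisphere the Coriolis force deflects motion to the left, so the geostrophic wind blows 90° to the left of the pressure-gradient force (low pressure on the right).
Rotating 000° by 90° counterclockwise gives 270° — the wind blows toward the west.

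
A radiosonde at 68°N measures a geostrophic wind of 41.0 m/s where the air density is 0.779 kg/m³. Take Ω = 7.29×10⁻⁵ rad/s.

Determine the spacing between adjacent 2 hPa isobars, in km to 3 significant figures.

46.3 km

Coriolis parameter at 68°N:
f = 2Ω sin φ = 2 × 7.29×10⁻⁵ × sin 68° = 1.35×10⁻⁴ s⁻¹
Geostrophic balance rearranged: |∂P/∂n| = f ρ V_g
|∂P/∂n| = 1.35×10⁻⁴ × 0.779 × 41.0 = 4.32×10⁻³ Pa/m
Isobar spacing: Δn = ΔP/|∂P/∂n| = 200 Pa / 4.32×10⁻³ Pa/m = 46322 m ≈ 46.3 km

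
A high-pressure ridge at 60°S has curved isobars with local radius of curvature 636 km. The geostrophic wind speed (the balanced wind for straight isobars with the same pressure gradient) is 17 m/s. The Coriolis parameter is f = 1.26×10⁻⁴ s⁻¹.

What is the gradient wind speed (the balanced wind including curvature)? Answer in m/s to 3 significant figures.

Around a high, pressure-gradient force acts outward with centrifugal, so Coriolis balances both:
fV = (1/ρ)|∂P/∂n| + V²/R  →  V² − fR·V + fR·V_g = 0
With fR = 1.26×10⁻⁴ × 636×10³ m = 80.1 m/s:
V = [fR − √((fR)² − 4 fR V_g)]/2 = [80.1 − √(80.1² − 4×80.1×17)]/2 = 24.5 m/s
Supergeostrophic (V > V_g = 17 m/s), as expected around a high.

24.5 m/s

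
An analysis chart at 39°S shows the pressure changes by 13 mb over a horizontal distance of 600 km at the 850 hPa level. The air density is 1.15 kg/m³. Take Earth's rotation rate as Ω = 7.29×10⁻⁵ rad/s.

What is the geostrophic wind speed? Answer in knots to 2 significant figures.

Coriolis parameter at 39°S:
f = 2Ω sin φ = 2 × 7.29×10⁻⁵ × sin 39° = 9.18×10⁻⁵ s⁻¹
Pressure gradient: |∂P/∂n| = 1300 Pa / 600000 m = 2.17×10⁻³ Pa/m
Geostrophic balance (pressure-gradient force = Coriolis force):
V_g = (1/(fρ)) |∂P/∂n| = 2.17×10⁻³ / (9.18×10⁻⁵ × 1.15) = 20.5 m/s
Converting: 20.5 m/s × 1.944 = 40 knots

40 knots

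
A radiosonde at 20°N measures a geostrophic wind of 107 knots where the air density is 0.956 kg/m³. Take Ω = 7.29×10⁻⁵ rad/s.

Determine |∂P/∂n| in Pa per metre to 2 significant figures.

2.6×10⁻³ Pa/m

Coriolis parameter at 20°N:
f = 2Ω sin φ = 2 × 7.29×10⁻⁵ × sin 20° = 4.99×10⁻⁵ s⁻¹
Wind speed in SI: 107 knots = 55.0 m/s
Geostrophic balance rearranged: |∂P/∂n| = f ρ V_g
|∂P/∂n| = 4.99×10⁻⁵ × 0.956 × 55.0 = 2.62×10⁻³ Pa/m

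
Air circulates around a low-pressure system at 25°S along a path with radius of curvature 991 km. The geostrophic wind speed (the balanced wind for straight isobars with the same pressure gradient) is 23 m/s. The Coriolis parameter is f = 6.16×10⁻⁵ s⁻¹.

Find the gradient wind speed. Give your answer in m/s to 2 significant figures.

Around a low, centrifugal force acts outward with Coriolis, so pressure-gradient force balances both:
(1/ρ)|∂P/∂n| = fV + V²/R  →  V² + fR·V − fR·V_g = 0
With fR = 6.16×10⁻⁵ × 991×10³ m = 61.0 m/s:
V = [−fR + √((fR)² + 4 fR V_g)]/2 = [−61.0 + √(61.0² + 4×61.0×23)]/2 = 17.8 m/s
Subgeostrophic (V < V_g = 23 m/s), as expected around a low.

18 m/s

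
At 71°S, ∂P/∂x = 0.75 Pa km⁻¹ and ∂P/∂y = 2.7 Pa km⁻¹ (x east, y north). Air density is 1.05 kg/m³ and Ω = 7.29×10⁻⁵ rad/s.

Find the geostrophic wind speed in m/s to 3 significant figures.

19.4 m/s

Coriolis parameter at 71°S:
f = 2Ω sin φ = 2 × 7.29×10⁻⁵ × sin 71° = 1.38×10⁻⁴ s⁻¹
In the Southern Hemisphere f is negative: f = −1.38×10⁻⁴ s⁻¹.
Component geostrophic relations (x east, y north):
u_g = −(1/(fρ)) ∂P/∂y,  v_g = (1/(fρ)) ∂P/∂x
u_g = −(2.7×10⁻³)/(−1.38×10⁻⁴ × 1.05) = 18.7 m/s;  v_g = (0.75×10⁻³)/(−1.38×10⁻⁴ × 1.05) = −5.18 m/s
|V_g| = √(u_g² + v_g²) = 19.4 m/s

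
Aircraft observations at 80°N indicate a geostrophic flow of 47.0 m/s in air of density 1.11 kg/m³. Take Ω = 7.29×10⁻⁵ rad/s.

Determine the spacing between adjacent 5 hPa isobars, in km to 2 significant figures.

67 km

Coriolis parameter at 80°N:
f = 2Ω sin φ = 2 × 7.29×10⁻⁵ × sin 80° = 1.44×10⁻⁴ s⁻¹
Geostrophic balance rearranged: |∂P/∂n| = f ρ V_g
|∂P/∂n| = 1.44×10⁻⁴ × 1.11 × 47.0 = 7.49×10⁻³ Pa/m
Isobar spacing: Δn = ΔP/|∂P/∂n| = 500 Pa / 7.49×10⁻³ Pa/m = 66748 m ≈ 67 km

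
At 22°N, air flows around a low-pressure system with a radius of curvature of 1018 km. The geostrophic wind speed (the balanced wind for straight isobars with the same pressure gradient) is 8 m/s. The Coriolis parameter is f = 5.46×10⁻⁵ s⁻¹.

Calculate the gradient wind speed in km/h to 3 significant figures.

Around a low, centrifugal force acts outward with Coriolis, so pressure-gradient force balances both:
(1/ρ)|∂P/∂n| = fV + V²/R  →  V² + fR·V − fR·V_g = 0
With fR = 5.46×10⁻⁵ × 1018×10³ m = 55.6 m/s:
V = [−fR + √((fR)² + 4 fR V_g)]/2 = [−55.6 + √(55.6² + 4×55.6×8)]/2 = 7.09 m/s
Subgeostrophic (V < V_g = 8 m/s), as expected around a low.
Converting: 7.09 m/s × 3.6 = 25.5 km/h

25.5 km/h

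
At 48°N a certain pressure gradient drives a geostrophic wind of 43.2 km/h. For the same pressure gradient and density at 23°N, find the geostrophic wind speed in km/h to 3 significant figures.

82.2 km/h

With the same pressure gradient and density, V_g ∝ 1/f ∝ 1/sin φ.
V₂ = V₁ · sin φ₁ / sin φ₂ = 43.2 × sin 48° / sin 23°
V₂ = 43.2 × 0.7431/0.3907 = 82.2 km/h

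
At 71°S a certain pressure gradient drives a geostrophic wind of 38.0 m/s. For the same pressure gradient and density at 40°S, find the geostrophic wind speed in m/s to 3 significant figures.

With the same pressure gradient and density, V_g ∝ 1/f ∝ 1/sin φ.
V₂ = V₁ · sin φ₁ / sin φ₂ = 38.0 × sin 71° / sin 40°
V₂ = 38.0 × 0.9455/0.6428 = 55.9 m/s

55.9 m/s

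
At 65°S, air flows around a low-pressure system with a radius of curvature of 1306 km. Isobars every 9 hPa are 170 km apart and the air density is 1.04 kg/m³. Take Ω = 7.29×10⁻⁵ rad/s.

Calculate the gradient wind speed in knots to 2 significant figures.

63 knots

Coriolis parameter at 65°S:
f = 2Ω sin φ = 2 × 7.29×10⁻⁵ × sin 65° = 1.32×10⁻⁴ s⁻¹
Pressure gradient: |∂P/∂n| = 900 Pa / 170000 m = 5.29×10⁻³ Pa/m
Geostrophic speed: V_g = |∂P/∂n|/(fρ) = 5.29×10⁻³/(1.32×10⁻⁴ × 1.04) = 38.5 m/s
Around a low, centrifugal force acts outward with Coriolis, so pressure-gradient force balances both:
(1/ρ)|∂P/∂n| = fV + V²/R  →  V² + fR·V − fR·V_g = 0
With fR = 1.32×10⁻⁴ × 1306×10³ m = 173 m/s:
V = [−fR + √((fR)² + 4 fR V_g)]/2 = [−173 + √(173² + 4×173×38.5)]/2 = 32.4 m/s
Subgeostrophic (V < V_g = 38.5 m/s), as expected around a low.
Converting: 32.4 m/s × 1.944 = 63 knots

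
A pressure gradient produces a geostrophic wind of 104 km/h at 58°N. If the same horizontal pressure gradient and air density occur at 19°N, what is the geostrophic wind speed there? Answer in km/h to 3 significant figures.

With the same pressure gradient and density, V_g ∝ 1/f ∝ 1/sin φ.
V₂ = V₁ · sin φ₁ / sin φ₂ = 104 × sin 58° / sin 19°
V₂ = 104 × 0.8480/0.3256 = 271 km/h

271 km/h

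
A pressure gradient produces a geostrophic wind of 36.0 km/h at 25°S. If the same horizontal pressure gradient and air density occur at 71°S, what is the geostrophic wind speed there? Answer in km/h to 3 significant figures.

With the same pressure gradient and density, V_g ∝ 1/f ∝ 1/sin φ.
V₂ = V₁ · sin φ₁ / sin φ₂ = 36.0 × sin 25° / sin 71°
V₂ = 36.0 × 0.4226/0.9455 = 16.1 km/h

16.1 km/h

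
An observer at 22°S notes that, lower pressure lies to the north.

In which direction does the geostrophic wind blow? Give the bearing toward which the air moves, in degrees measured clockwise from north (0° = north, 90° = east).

270°

The pressure-gradient force points toward the north (bearing 000°).
Geostrophic balance: in the Southern Hemisphere the Coriolis force deflects motion to the left, so the geostrophic wind blows 90° to the left of the pressure-gradient force (low pressure on the right).
Rotating 000° by 90° counterclockwise gives 270° — the wind blows toward the west.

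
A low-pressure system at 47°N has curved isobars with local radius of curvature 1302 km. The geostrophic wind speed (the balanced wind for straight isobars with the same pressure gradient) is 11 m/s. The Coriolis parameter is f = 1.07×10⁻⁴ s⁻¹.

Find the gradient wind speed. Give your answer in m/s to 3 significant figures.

10.2 m/s

Around a low, centrifugal force acts outward with Coriolis, so pressure-gradient force balances both:
(1/ρ)|∂P/∂n| = fV + V²/R  →  V² + fR·V − fR·V_g = 0
With fR = 1.07×10⁻⁴ × 1302×10³ m = 139 m/s:
V = [−fR + √((fR)² + 4 fR V_g)]/2 = [−139 + √(139² + 4×139×11)]/2 = 10.2 m/s
Subgeostrophic (V < V_g = 11 m/s), as expected around a low.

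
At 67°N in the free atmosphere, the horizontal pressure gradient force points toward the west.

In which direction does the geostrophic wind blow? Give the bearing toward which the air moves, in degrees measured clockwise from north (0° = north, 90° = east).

000°

The pressure-gradient force points toward the west (bearing 270°).
Geostrophic balance: in the Northern Hemisphere the Coriolis force deflects motion to the right, so the geostrophic wind blows 90° to the right of the pressure-gradient force (low pressure on the left).
Rotating 270° by 90° clockwise gives 000° — the wind blows toward the north.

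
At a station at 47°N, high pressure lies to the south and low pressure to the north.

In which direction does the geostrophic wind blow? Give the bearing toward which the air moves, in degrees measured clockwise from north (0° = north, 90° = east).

090°

The pressure-gradient force points toward the north (bearing 000°).
Geostrophic balance: in the Northern Hemisphere the Coriolis force deflects motion to the right, so the geostrophic wind blows 90° to the right of the pressure-gradient force (low pressure on the left).
Rotating 000° by 90° clockwise gives 090° — the wind blows toward the east.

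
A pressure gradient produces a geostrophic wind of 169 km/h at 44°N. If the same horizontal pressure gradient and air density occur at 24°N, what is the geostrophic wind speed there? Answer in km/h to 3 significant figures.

289 km/h

With the same pressure gradient and density, V_g ∝ 1/f ∝ 1/sin φ.
V₂ = V₁ · sin φ₁ / sin φ₂ = 169 × sin 44° / sin 24°
V₂ = 169 × 0.6947/0.4067 = 289 km/h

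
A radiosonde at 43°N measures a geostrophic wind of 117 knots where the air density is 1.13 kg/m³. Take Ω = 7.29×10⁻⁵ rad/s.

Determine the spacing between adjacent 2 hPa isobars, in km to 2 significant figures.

Coriolis parameter at 43°N:
f = 2Ω sin φ = 2 × 7.29×10⁻⁵ × sin 43° = 9.94×10⁻⁵ s⁻¹
Wind speed in SI: 117 knots = 60.2 m/s
Geostrophic balance rearranged: |∂P/∂n| = f ρ V_g
|∂P/∂n| = 9.94×10⁻⁵ × 1.13 × 60.2 = 6.76×10⁻³ Pa/m
Isobar spacing: Δn = ΔP/|∂P/∂n| = 200 Pa / 6.76×10⁻³ Pa/m = 29572 m ≈ 30 km

30 km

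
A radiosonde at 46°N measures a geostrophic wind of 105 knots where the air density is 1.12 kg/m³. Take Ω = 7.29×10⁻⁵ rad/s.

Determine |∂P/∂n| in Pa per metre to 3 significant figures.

6.35×10⁻³ Pa/m

Coriolis parameter at 46°N:
f = 2Ω sin φ = 2 × 7.29×10⁻⁵ × sin 46° = 1.05×10⁻⁴ s⁻¹
Wind speed in SI: 105 knots = 54.0 m/s
Geostrophic balance rearranged: |∂P/∂n| = f ρ V_g
|∂P/∂n| = 1.05×10⁻⁴ × 1.12 × 54.0 = 6.35×10⁻³ Pa/m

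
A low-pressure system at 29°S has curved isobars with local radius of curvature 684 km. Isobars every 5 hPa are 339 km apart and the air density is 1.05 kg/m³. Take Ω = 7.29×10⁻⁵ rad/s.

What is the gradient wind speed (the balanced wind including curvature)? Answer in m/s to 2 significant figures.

15 m/s

Coriolis parameter at 29°S:
f = 2Ω sin φ = 2 × 7.29×10⁻⁵ × sin 29° = 7.07×10⁻⁵ s⁻¹
Pressure gradient: |∂P/∂n| = 500 Pa / 339000 m = 1.47×10⁻³ Pa/m
Geostrophic speed: V_g = |∂P/∂n|/(fρ) = 1.47×10⁻³/(7.07×10⁻⁵ × 1.05) = 19.9 m/s
Around a low, centrifugal force acts outward with Coriolis, so pressure-gradient force balances both:
(1/ρ)|∂P/∂n| = fV + V²/R  →  V² + fR·V − fR·V_g = 0
With fR = 7.07×10⁻⁵ × 684×10³ m = 48.3 m/s:
V = [−fR + √((fR)² + 4 fR V_g)]/2 = [−48.3 + √(48.3² + 4×48.3×19.9)]/2 = 15.1 m/s
Subgeostrophic (V < V_g = 19.9 m/s), as expected around a low.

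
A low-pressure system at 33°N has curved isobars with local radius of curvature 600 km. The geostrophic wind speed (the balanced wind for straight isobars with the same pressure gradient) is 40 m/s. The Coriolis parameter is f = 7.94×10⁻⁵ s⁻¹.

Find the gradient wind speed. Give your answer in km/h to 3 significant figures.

93.3 km/h

Around a low, centrifugal force acts outward with Coriolis, so pressure-gradient force balances both:
(1/ρ)|∂P/∂n| = fV + V²/R  →  V² + fR·V − fR·V_g = 0
With fR = 7.94×10⁻⁵ × 600×10³ m = 47.6 m/s:
V = [−fR + √((fR)² + 4 fR V_g)]/2 = [−47.6 + √(47.6² + 4×47.6×40)]/2 = 25.9 m/s
Subgeostrophic (V < V_g = 40 m/s), as expected around a low.
Converting: 25.9 m/s × 3.6 = 93.3 km/h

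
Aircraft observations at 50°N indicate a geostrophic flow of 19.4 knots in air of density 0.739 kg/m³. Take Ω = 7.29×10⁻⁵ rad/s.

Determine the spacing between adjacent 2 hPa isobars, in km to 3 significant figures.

Coriolis parameter at 50°N:
f = 2Ω sin φ = 2 × 7.29×10⁻⁵ × sin 50° = 1.12×10⁻⁴ s⁻¹
Wind speed in SI: 19.4 knots = 9.98 m/s
Geostrophic balance rearranged: |∂P/∂n| = f ρ V_g
|∂P/∂n| = 1.12×10⁻⁴ × 0.739 × 9.98 = 8.24×10⁻⁴ Pa/m
Isobar spacing: Δn = ΔP/|∂P/∂n| = 200 Pa / 8.24×10⁻⁴ Pa/m = 242792 m ≈ 243 km

243 km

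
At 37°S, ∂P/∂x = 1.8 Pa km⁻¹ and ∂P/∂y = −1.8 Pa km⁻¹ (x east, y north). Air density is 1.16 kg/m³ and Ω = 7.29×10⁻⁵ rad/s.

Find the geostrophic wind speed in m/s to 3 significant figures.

25.0 m/s

Coriolis parameter at 37°S:
f = 2Ω sin φ = 2 × 7.29×10⁻⁵ × sin 37° = 8.77×10⁻⁵ s⁻¹
In the Southern Hemisphere f is negative: f = −8.77×10⁻⁵ s⁻¹.
Component geostrophic relations (x east, y north):
u_g = −(1/(fρ)) ∂P/∂y,  v_g = (1/(fρ)) ∂P/∂x
u_g = −(−1.8×10⁻³)/(−8.77×10⁻⁵ × 1.16) = −17.7 m/s;  v_g = (1.8×10⁻³)/(−8.77×10⁻⁵ × 1.16) = −17.7 m/s
|V_g| = √(u_g² + v_g²) = 25.0 m/s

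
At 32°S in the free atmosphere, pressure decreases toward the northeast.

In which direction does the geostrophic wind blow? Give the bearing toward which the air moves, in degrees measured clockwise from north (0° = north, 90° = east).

315°

The pressure-gradient force points toward the northeast (bearing 045°).
Geostrophic balance: in the Southern Hemisphere the Coriolis force deflects motion to the left, so the geostrophic wind blows 90° to the left of the pressure-gradient force (low pressure on the right).
Rotating 045° by 90° counterclockwise gives 315° — the wind blows toward the northwest.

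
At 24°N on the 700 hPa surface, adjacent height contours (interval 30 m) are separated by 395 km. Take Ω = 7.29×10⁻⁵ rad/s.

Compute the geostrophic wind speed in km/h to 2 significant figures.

45 km/h

Coriolis parameter at 24°N:
f = 2Ω sin φ = 2 × 7.29×10⁻⁵ × sin 24° = 5.93×10⁻⁵ s⁻¹
Height gradient: |∂Z/∂n| = 30 m / 395000 m = 7.59×10⁻⁵
On a pressure surface, geostrophic balance gives V_g = (g/f)|∂Z/∂n|:
V_g = 9.81 × 7.59×10⁻⁵ / 5.93×10⁻⁵ = 12.6 m/s
Converting: 12.6 m/s × 3.6 = 45 km/h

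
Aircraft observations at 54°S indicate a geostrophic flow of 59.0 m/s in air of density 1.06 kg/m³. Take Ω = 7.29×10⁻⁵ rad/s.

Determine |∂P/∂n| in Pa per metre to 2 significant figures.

7.4×10⁻³ Pa/m

Coriolis parameter at 54°S:
f = 2Ω sin φ = 2 × 7.29×10⁻⁵ × sin 54° = 1.18×10⁻⁴ s⁻¹
Geostrophic balance rearranged: |∂P/∂n| = f ρ V_g
|∂P/∂n| = 1.18×10⁻⁴ × 1.06 × 59.0 = 7.38×10⁻³ Pa/m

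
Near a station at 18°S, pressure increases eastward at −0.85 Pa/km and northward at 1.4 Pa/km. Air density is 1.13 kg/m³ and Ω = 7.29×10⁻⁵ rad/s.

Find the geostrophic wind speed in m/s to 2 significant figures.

Coriolis parameter at 18°S:
f = 2Ω sin φ = 2 × 7.29×10⁻⁵ × sin 18° = 4.51×10⁻⁵ s⁻¹
In the Southern Hemisphere f is negative: f = −4.51×10⁻⁵ s⁻¹.
Component geostrophic relations (x east, y north):
u_g = −(1/(fρ)) ∂P/∂y,  v_g = (1/(fρ)) ∂P/∂x
u_g = −(1.4×10⁻³)/(−4.51×10⁻⁵ × 1.13) = 27.5 m/s;  v_g = (−0.85×10⁻³)/(−4.51×10⁻⁵ × 1.13) = 16.7 m/s
|V_g| = √(u_g² + v_g²) = 32.2 m/s

32 m/s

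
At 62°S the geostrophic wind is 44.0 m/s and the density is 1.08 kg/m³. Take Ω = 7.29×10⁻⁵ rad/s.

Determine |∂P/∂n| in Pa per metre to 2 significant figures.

Coriolis parameter at 62°S:
f = 2Ω sin φ = 2 × 7.29×10⁻⁵ × sin 62° = 1.29×10⁻⁴ s⁻¹
Geostrophic balance rearranged: |∂P/∂n| = f ρ V_g
|∂P/∂n| = 1.29×10⁻⁴ × 1.08 × 44.0 = 6.12×10⁻³ Pa/m

6.1×10⁻³ Pa/m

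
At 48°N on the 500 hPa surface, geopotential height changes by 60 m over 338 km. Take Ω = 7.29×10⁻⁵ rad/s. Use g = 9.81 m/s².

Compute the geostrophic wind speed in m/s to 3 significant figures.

Coriolis parameter at 48°N:
f = 2Ω sin φ = 2 × 7.29×10⁻⁵ × sin 48° = 1.08×10⁻⁴ s⁻¹
Height gradient: |∂Z/∂n| = 60 m / 338000 m = 1.78×10⁻⁴
On a pressure surface, geostrophic balance gives V_g = (g/f)|∂Z/∂n|:
V_g = 9.81 × 1.78×10⁻⁴ / 1.08×10⁻⁴ = 16.1 m/s

16.1 m/s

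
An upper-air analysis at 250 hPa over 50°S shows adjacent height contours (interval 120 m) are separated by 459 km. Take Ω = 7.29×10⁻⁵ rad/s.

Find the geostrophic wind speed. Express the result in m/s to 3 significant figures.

Coriolis parameter at 50°S:
f = 2Ω sin φ = 2 × 7.29×10⁻⁵ × sin 50° = 1.12×10⁻⁴ s⁻¹
Height gradient: |∂Z/∂n| = 120 m / 459000 m = 2.61×10⁻⁴
On a pressure surface, geostrophic balance gives V_g = (g/f)|∂Z/∂n|:
V_g = 9.81 × 2.61×10⁻⁴ / 1.12×10⁻⁴ = 23.0 m/s

23.0 m/s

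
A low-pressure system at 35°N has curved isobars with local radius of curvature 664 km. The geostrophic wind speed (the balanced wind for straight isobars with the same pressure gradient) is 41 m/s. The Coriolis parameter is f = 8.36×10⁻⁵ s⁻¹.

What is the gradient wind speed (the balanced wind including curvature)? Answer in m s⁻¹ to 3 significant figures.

Around a low, centrifugal force acts outward with Coriolis, so pressure-gradient force balances both:
(1/ρ)|∂P/∂n| = fV + V²/R  →  V² + fR·V − fR·V_g = 0
With fR = 8.36×10⁻⁵ × 664×10³ m = 55.5 m/s:
V = [−fR + √((fR)² + 4 fR V_g)]/2 = [−55.5 + √(55.5² + 4×55.5×41)]/2 = 27.4 m/s
Subgeostrophic (V < V_g = 41 m/s), as expected around a low.

27.4 m s⁻¹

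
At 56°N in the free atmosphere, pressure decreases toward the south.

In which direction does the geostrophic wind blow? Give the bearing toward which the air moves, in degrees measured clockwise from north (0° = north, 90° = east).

The pressure-gradient force points toward the south (bearing 180°).
Geostrophic balance: in the Northern Hemisphere the Coriolis force deflects motion to the right, so the geostrophic wind blows 90° to the right of the pressure-gradient force (low pressure on the left).
Rotating 180° by 90° clockwise gives 270° — the wind blows toward the west.

270°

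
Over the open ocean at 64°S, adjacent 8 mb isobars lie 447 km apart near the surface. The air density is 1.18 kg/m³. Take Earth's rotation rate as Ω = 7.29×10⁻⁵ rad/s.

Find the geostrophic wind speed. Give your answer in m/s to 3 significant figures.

Coriolis parameter at 64°S:
f = 2Ω sin φ = 2 × 7.29×10⁻⁵ × sin 64° = 1.31×10⁻⁴ s⁻¹
Pressure gradient: |∂P/∂n| = 800 Pa / 447000 m = 1.79×10⁻³ Pa/m
Geostrophic balance (pressure-gradient force = Coriolis force):
V_g = (1/(fρ)) |∂P/∂n| = 1.79×10⁻³ / (1.31×10⁻⁴ × 1.18) = 11.6 m/s

11.6 m/s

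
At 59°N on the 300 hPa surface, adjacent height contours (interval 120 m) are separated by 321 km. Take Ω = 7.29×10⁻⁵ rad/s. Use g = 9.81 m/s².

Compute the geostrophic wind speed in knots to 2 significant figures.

Coriolis parameter at 59°N:
f = 2Ω sin φ = 2 × 7.29×10⁻⁵ × sin 59° = 1.25×10⁻⁴ s⁻¹
Height gradient: |∂Z/∂n| = 120 m / 321000 m = 3.74×10⁻⁴
On a pressure surface, geostrophic balance gives V_g = (g/f)|∂Z/∂n|:
V_g = 9.81 × 3.74×10⁻⁴ / 1.25×10⁻⁴ = 29.3 m/s
Converting: 29.3 m/s × 1.944 = 57 knots

57 knots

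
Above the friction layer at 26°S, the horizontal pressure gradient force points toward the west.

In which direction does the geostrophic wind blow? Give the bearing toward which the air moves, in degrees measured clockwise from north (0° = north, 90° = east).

180°

The pressure-gradient force points toward the west (bearing 270°).
Geostrophic balance: in the Southern Hemisphere the Coriolis force deflects motion to the left, so the geostrophic wind blows 90° to the left of the pressure-gradient force (low pressure on the right).
Rotating 270° by 90° counterclockwise gives 180° — the wind blows toward the south.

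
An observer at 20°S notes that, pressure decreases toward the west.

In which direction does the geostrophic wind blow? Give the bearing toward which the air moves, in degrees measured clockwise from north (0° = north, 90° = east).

180°

The pressure-gradient force points toward the west (bearing 270°).
Geostrophic balance: in the Southern Hemisphere the Coriolis force deflects motion to the left, so the geostrophic wind blows 90° to the left of the pressure-gradient force (low pressure on the right).
Rotating 270° by 90° counterclockwise gives 180° — the wind blows toward the south.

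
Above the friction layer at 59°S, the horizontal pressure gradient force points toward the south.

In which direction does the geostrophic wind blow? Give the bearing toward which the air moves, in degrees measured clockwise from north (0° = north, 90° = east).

090°

The pressure-gradient force points toward the south (bearing 180°).
Geostrophic balance: in the Southern Hemisphere the Coriolis force deflects motion to the left, so the geostrophic wind blows 90° to the left of the pressure-gradient force (low pressure on the right).
Rotating 180° by 90° counterclockwise gives 090° — the wind blows toward the east.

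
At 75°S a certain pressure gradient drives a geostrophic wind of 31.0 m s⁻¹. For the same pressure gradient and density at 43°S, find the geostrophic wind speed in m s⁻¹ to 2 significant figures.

44 m s⁻¹

With the same pressure gradient and density, V_g ∝ 1/f ∝ 1/sin φ.
V₂ = V₁ · sin φ₁ / sin φ₂ = 31.0 × sin 75° / sin 43°
V₂ = 31.0 × 0.9659/0.6820 = 44 m s⁻¹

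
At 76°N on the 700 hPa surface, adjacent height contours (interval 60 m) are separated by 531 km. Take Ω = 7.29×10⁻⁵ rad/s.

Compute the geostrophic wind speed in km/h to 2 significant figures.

28 km/h

Coriolis parameter at 76°N:
f = 2Ω sin φ = 2 × 7.29×10⁻⁵ × sin 76° = 1.41×10⁻⁴ s⁻¹
Height gradient: |∂Z/∂n| = 60 m / 531000 m = 1.13×10⁻⁴
On a pressure surface, geostrophic balance gives V_g = (g/f)|∂Z/∂n|:
V_g = 9.81 × 1.13×10⁻⁴ / 1.41×10⁻⁴ = 7.84 m/s
Converting: 7.84 m/s × 3.6 = 28 km/h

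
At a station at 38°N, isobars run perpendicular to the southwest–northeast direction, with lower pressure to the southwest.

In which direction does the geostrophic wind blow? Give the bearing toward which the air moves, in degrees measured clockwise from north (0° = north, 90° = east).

The pressure-gradient force points toward the southwest (bearing 225°).
Geostrophic balance: in the Northern Hemisphere the Coriolis force deflects motion to the right, so the geostrophic wind blows 90° to the right of the pressure-gradient force (low pressure on the left).
Rotating 225° by 90° clockwise gives 315° — the wind blows toward the northwest.

315°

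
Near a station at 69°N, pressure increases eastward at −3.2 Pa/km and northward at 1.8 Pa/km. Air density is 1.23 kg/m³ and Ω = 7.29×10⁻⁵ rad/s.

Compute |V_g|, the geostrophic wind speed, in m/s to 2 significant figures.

Coriolis parameter at 69°N:
f = 2Ω sin φ = 2 × 7.29×10⁻⁵ × sin 69° = 1.36×10⁻⁴ s⁻¹
Component geostrophic relations (x east, y north):
u_g = −(1/(fρ)) ∂P/∂y,  v_g = (1/(fρ)) ∂P/∂x
u_g = −(1.8×10⁻³)/(1.36×10⁻⁴ × 1.23) = −10.8 m/s;  v_g = (−3.2×10⁻³)/(1.36×10⁻⁴ × 1.23) = −19.1 m/s
|V_g| = √(u_g² + v_g²) = 21.9 m/s

22 m/s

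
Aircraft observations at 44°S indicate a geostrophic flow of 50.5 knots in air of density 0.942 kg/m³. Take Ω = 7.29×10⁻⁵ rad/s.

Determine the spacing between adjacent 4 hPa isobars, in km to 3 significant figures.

161 km

Coriolis parameter at 44°S:
f = 2Ω sin φ = 2 × 7.29×10⁻⁵ × sin 44° = 1.01×10⁻⁴ s⁻¹
Wind speed in SI: 50.5 knots = 26.0 m/s
Geostrophic balance rearranged: |∂P/∂n| = f ρ V_g
|∂P/∂n| = 1.01×10⁻⁴ × 0.942 × 26.0 = 2.48×10⁻³ Pa/m
Isobar spacing: Δn = ΔP/|∂P/∂n| = 400 Pa / 2.48×10⁻³ Pa/m = 161380 m ≈ 161 km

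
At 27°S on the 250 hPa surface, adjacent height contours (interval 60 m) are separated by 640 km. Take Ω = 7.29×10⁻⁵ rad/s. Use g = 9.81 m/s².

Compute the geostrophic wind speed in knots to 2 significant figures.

27 knots

Coriolis parameter at 27°S:
f = 2Ω sin φ = 2 × 7.29×10⁻⁵ × sin 27° = 6.62×10⁻⁵ s⁻¹
Height gradient: |∂Z/∂n| = 60 m / 640000 m = 9.38×10⁻⁵
On a pressure surface, geostrophic balance gives V_g = (g/f)|∂Z/∂n|:
V_g = 9.81 × 9.38×10⁻⁵ / 6.62×10⁻⁵ = 13.9 m/s
Converting: 13.9 m/s × 1.944 = 27 knots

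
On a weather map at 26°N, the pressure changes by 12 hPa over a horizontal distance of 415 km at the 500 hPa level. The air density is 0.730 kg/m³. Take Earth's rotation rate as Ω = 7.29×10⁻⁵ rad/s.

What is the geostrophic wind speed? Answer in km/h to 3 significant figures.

Coriolis parameter at 26°N:
f = 2Ω sin φ = 2 × 7.29×10⁻⁵ × sin 26° = 6.39×10⁻⁵ s⁻¹
Pressure gradient: |∂P/∂n| = 1200 Pa / 415000 m = 2.89×10⁻³ Pa/m
Geostrophic balance (pressure-gradient force = Coriolis force):
V_g = (1/(fρ)) |∂P/∂n| = 2.89×10⁻³ / (6.39×10⁻⁵ × 0.730) = 62.0 m/s
Converting: 62.0 m/s × 3.6 = 223 km/h

223 km/h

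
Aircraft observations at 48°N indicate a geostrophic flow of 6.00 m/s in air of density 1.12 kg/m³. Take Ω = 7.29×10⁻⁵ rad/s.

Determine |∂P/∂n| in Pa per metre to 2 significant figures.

Coriolis parameter at 48°N:
f = 2Ω sin φ = 2 × 7.29×10⁻⁵ × sin 48° = 1.08×10⁻⁴ s⁻¹
Geostrophic balance rearranged: |∂P/∂n| = f ρ V_g
|∂P/∂n| = 1.08×10⁻⁴ × 1.12 × 6.00 = 7.28×10⁻⁴ Pa/m

7.3×10⁻⁴ Pa/m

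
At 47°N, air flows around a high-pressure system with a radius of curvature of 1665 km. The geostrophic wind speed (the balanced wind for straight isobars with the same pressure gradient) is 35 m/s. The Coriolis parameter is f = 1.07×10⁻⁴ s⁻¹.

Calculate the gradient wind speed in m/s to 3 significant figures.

Around a high, pressure-gradient force acts outward with centrifugal, so Coriolis balances both:
fV = (1/ρ)|∂P/∂n| + V²/R  →  V² − fR·V + fR·V_g = 0
With fR = 1.07×10⁻⁴ × 1665×10³ m = 178 m/s:
V = [fR − √((fR)² − 4 fR V_g)]/2 = [178 − √(178² − 4×178×35)]/2 = 47.9 m/s
Supergeostrophic (V > V_g = 35 m/s), as expected around a high.

47.9 m/s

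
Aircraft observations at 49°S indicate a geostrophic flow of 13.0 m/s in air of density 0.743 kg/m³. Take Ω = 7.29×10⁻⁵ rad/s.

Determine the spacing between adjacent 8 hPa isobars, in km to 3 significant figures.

Coriolis parameter at 49°S:
f = 2Ω sin φ = 2 × 7.29×10⁻⁵ × sin 49° = 1.10×10⁻⁴ s⁻¹
Geostrophic balance rearranged: |∂P/∂n| = f ρ V_g
|∂P/∂n| = 1.10×10⁻⁴ × 0.743 × 13.0 = 1.06×10⁻³ Pa/m
Isobar spacing: Δn = ΔP/|∂P/∂n| = 800 Pa / 1.06×10⁻³ Pa/m = 752697 m ≈ 753 km

753 km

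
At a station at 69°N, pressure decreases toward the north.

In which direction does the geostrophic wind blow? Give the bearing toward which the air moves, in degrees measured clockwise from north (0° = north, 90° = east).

The pressure-gradient force points toward the north (bearing 000°).
Geostrophic balance: in the Northern Hemisphere the Coriolis force deflects motion to the right, so the geostrophic wind blows 90° to the right of the pressure-gradient force (low pressure on the left).
Rotating 000° by 90° clockwise gives 090° — the wind blows toward the east.

090°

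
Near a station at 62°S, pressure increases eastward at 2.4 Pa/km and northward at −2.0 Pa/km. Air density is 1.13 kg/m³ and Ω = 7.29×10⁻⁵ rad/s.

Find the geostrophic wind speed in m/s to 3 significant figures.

Coriolis parameter at 62°S:
f = 2Ω sin φ = 2 × 7.29×10⁻⁵ × sin 62° = 1.29×10⁻⁴ s⁻¹
In the Southern Hemisphere f is negative: f = −1.29×10⁻⁴ s⁻¹.
Component geostrophic relations (x east, y north):
u_g = −(1/(fρ)) ∂P/∂y,  v_g = (1/(fρ)) ∂P/∂x
u_g = −(−2.0×10⁻³)/(−1.29×10⁻⁴ × 1.13) = −13.7 m/s;  v_g = (2.4×10⁻³)/(−1.29×10⁻⁴ × 1.13) = −16.5 m/s
|V_g| = √(u_g² + v_g²) = 21.5 m/s

21.5 m/s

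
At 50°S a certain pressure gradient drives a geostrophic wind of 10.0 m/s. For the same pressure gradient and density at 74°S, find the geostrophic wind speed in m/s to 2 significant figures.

With the same pressure gradient and density, V_g ∝ 1/f ∝ 1/sin φ.
V₂ = V₁ · sin φ₁ / sin φ₂ = 10.0 × sin 50° / sin 74°
V₂ = 10.0 × 0.7660/0.9613 = 8.0 m/s

8.0 m/s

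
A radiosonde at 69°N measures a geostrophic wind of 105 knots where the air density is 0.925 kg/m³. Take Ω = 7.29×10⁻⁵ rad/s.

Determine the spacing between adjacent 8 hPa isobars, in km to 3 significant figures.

Coriolis parameter at 69°N:
f = 2Ω sin φ = 2 × 7.29×10⁻⁵ × sin 69° = 1.36×10⁻⁴ s⁻¹
Wind speed in SI: 105 knots = 54.0 m/s
Geostrophic balance rearranged: |∂P/∂n| = f ρ V_g
|∂P/∂n| = 1.36×10⁻⁴ × 0.925 × 54.0 = 6.80×10⁻³ Pa/m
Isobar spacing: Δn = ΔP/|∂P/∂n| = 800 Pa / 6.80×10⁻³ Pa/m = 117628 m ≈ 118 km

118 km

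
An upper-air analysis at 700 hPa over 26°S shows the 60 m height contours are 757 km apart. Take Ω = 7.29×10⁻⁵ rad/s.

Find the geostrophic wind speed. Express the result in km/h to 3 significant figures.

43.8 km/h

Coriolis parameter at 26°S:
f = 2Ω sin φ = 2 × 7.29×10⁻⁵ × sin 26° = 6.39×10⁻⁵ s⁻¹
Height gradient: |∂Z/∂n| = 60 m / 757000 m = 7.93×10⁻⁵
On a pressure surface, geostrophic balance gives V_g = (g/f)|∂Z/∂n|:
V_g = 9.81 × 7.93×10⁻⁵ / 6.39×10⁻⁵ = 12.2 m/s
Converting: 12.2 m/s × 3.6 = 43.8 km/h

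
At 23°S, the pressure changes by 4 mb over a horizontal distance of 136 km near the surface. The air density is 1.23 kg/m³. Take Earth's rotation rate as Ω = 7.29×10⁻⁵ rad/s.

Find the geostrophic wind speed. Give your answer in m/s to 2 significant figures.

42 m/s

Coriolis parameter at 23°S:
f = 2Ω sin φ = 2 × 7.29×10⁻⁵ × sin 23° = 5.70×10⁻⁵ s⁻¹
Pressure gradient: |∂P/∂n| = 400 Pa / 136000 m = 2.94×10⁻³ Pa/m
Geostrophic balance (pressure-gradient force = Coriolis force):
V_g = (1/(fρ)) |∂P/∂n| = 2.94×10⁻³ / (5.70×10⁻⁵ × 1.23) = 42.0 m/s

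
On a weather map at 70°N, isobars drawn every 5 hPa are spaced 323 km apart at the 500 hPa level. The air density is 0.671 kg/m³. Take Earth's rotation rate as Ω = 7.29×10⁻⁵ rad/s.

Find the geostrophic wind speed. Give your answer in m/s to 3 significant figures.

Coriolis parameter at 70°N:
f = 2Ω sin φ = 2 × 7.29×10⁻⁵ × sin 70° = 1.37×10⁻⁴ s⁻¹
Pressure gradient: |∂P/∂n| = 500 Pa / 323000 m = 1.55×10⁻³ Pa/m
Geostrophic balance (pressure-gradient force = Coriolis force):
V_g = (1/(fρ)) |∂P/∂n| = 1.55×10⁻³ / (1.37×10⁻⁴ × 0.671) = 16.8 m/s

16.8 m/s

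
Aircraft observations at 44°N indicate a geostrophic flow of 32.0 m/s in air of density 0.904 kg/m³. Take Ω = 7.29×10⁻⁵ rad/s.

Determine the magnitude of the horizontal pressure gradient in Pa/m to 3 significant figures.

Coriolis parameter at 44°N:
f = 2Ω sin φ = 2 × 7.29×10⁻⁵ × sin 44° = 1.01×10⁻⁴ s⁻¹
Geostrophic balance rearranged: |∂P/∂n| = f ρ V_g
|∂P/∂n| = 1.01×10⁻⁴ × 0.904 × 32.0 = 2.93×10⁻³ Pa/m

2.93×10⁻³ Pa/m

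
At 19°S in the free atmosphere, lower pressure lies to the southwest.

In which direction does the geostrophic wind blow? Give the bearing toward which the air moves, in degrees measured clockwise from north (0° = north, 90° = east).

The pressure-gradient force points toward the southwest (bearing 225°).
Geostrophic balance: in the Southern Hemisphere the Coriolis force deflects motion to the left, so the geostrophic wind blows 90° to the left of the pressure-gradient force (low pressure on the right).
Rotating 225° by 90° counterclockwise gives 135° — the wind blows toward the southeast.

135°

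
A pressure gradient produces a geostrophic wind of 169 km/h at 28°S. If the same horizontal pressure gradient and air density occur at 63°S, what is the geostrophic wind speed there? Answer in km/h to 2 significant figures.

89 km/h

With the same pressure gradient and density, V_g ∝ 1/f ∝ 1/sin φ.
V₂ = V₁ · sin φ₁ / sin φ₂ = 169 × sin 28° / sin 63°
V₂ = 169 × 0.4695/0.8910 = 89 km/h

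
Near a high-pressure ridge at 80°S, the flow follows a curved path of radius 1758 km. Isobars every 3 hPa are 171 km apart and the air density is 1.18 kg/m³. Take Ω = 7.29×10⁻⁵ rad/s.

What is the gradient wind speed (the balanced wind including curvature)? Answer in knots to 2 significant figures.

21 knots

Coriolis parameter at 80°S:
f = 2Ω sin φ = 2 × 7.29×10⁻⁵ × sin 80° = 1.44×10⁻⁴ s⁻¹
Pressure gradient: |∂P/∂n| = 300 Pa / 171000 m = 1.75×10⁻³ Pa/m
Geostrophic speed: V_g = |∂P/∂n|/(fρ) = 1.75×10⁻³/(1.44×10⁻⁴ × 1.18) = 10.4 m/s
Around a high, pressure-gradient force acts outward with centrifugal, so Coriolis balances both:
fV = (1/ρ)|∂P/∂n| + V²/R  →  V² − fR·V + fR·V_g = 0
With fR = 1.44×10⁻⁴ × 1758×10³ m = 252 m/s:
V = [fR − √((fR)² − 4 fR V_g)]/2 = [252 − √(252² − 4×252×10.4)]/2 = 10.8 m/s
Supergeostrophic (V > V_g = 10.4 m/s), as expected around a high.
Converting: 10.8 m/s × 1.944 = 21 knots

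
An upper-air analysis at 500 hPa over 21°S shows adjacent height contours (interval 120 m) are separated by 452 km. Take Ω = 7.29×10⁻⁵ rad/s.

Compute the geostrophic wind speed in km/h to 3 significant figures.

179 km/h

Coriolis parameter at 21°S:
f = 2Ω sin φ = 2 × 7.29×10⁻⁵ × sin 21° = 5.23×10⁻⁵ s⁻¹
Height gradient: |∂Z/∂n| = 120 m / 452000 m = 2.65×10⁻⁴
On a pressure surface, geostrophic balance gives V_g = (g/f)|∂Z/∂n|:
V_g = 9.81 × 2.65×10⁻⁴ / 5.23×10⁻⁵ = 49.8 m/s
Converting: 49.8 m/s × 3.6 = 179 km/h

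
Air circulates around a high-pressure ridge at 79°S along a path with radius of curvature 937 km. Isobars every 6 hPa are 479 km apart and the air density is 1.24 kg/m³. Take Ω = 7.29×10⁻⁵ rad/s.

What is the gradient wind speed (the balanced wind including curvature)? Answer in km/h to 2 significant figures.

27 km/h

Coriolis parameter at 79°S:
f = 2Ω sin φ = 2 × 7.29×10⁻⁵ × sin 79° = 1.43×10⁻⁴ s⁻¹
Pressure gradient: |∂P/∂n| = 600 Pa / 479000 m = 1.25×10⁻³ Pa/m
Geostrophic speed: V_g = |∂P/∂n|/(fρ) = 1.25×10⁻³/(1.43×10⁻⁴ × 1.24) = 7.06 m/s
Around a high, pressure-gradient force acts outward with centrifugal, so Coriolis balances both:
fV = (1/ρ)|∂P/∂n| + V²/R  →  V² − fR·V + fR·V_g = 0
With fR = 1.43×10⁻⁴ × 937×10³ m = 134 m/s:
V = [fR − √((fR)² − 4 fR V_g)]/2 = [134 − √(134² − 4×134×7.06)]/2 = 7.47 m/s
Supergeostrophic (V > V_g = 7.06 m/s), as expected around a high.
Converting: 7.47 m/s × 3.6 = 27 km/h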